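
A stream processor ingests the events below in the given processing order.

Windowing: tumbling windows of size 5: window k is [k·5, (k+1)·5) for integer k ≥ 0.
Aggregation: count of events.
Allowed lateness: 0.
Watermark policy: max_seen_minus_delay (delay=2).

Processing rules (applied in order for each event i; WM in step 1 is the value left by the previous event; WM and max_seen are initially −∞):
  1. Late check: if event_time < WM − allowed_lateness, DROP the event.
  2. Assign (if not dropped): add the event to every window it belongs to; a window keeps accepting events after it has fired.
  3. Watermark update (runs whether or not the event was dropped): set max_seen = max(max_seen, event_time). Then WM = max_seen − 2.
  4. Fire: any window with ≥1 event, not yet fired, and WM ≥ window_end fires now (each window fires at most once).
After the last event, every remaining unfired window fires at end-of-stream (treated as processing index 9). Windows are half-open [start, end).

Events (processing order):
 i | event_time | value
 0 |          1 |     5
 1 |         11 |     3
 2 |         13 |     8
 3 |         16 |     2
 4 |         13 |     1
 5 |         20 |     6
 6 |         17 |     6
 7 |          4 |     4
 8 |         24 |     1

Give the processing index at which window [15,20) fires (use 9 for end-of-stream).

8

i=0 t=1 v=5: → [0,5); WM=-1
i=1 t=11 v=3: → [10,15); WM=9; [0,5) fires=1
i=2 t=13 v=8: → [10,15); WM=11
i=3 t=16 v=2: → [15,20); WM=14
i=4 t=13 v=1: DROP (t<14-0); WM=14
i=5 t=20 v=6: → [20,25); WM=18; [10,15) fires=2
i=6 t=17 v=6: DROP (t<18-0); WM=18
i=7 t=4 v=4: DROP (t<18-0); WM=18
i=8 t=24 v=1: → [20,25); WM=22; [15,20) fires=1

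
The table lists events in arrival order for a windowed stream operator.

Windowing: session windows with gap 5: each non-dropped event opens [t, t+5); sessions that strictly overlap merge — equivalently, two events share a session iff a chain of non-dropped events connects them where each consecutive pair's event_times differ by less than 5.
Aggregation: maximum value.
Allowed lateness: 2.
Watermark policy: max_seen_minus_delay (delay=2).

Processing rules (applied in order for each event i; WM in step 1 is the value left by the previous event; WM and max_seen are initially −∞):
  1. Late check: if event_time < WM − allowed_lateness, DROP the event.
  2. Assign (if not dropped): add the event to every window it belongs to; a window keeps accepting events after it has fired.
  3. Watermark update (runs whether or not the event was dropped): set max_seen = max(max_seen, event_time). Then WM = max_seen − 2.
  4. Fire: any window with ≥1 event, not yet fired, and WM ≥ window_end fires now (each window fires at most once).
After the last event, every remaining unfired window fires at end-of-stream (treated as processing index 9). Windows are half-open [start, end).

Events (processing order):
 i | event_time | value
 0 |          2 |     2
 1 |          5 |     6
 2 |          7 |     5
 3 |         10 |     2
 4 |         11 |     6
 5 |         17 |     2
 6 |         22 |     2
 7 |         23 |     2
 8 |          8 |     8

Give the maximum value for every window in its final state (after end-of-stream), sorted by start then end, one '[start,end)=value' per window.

[2,16)=6 [17,22)=2 [22,28)=2

i=0 t=2 v=2: → [2,7); WM=0
i=1 t=5 v=6: → [2,10); WM=3
i=2 t=7 v=5: → [2,12); WM=5
i=3 t=10 v=2: → [2,15); WM=8
i=4 t=11 v=6: → [2,16); WM=9
i=5 t=17 v=2: → [17,22); WM=15
i=6 t=22 v=2: → [22,27); WM=20
i=7 t=23 v=2: → [22,28); WM=21
i=8 t=8 v=8: DROP (t<21-2); WM=21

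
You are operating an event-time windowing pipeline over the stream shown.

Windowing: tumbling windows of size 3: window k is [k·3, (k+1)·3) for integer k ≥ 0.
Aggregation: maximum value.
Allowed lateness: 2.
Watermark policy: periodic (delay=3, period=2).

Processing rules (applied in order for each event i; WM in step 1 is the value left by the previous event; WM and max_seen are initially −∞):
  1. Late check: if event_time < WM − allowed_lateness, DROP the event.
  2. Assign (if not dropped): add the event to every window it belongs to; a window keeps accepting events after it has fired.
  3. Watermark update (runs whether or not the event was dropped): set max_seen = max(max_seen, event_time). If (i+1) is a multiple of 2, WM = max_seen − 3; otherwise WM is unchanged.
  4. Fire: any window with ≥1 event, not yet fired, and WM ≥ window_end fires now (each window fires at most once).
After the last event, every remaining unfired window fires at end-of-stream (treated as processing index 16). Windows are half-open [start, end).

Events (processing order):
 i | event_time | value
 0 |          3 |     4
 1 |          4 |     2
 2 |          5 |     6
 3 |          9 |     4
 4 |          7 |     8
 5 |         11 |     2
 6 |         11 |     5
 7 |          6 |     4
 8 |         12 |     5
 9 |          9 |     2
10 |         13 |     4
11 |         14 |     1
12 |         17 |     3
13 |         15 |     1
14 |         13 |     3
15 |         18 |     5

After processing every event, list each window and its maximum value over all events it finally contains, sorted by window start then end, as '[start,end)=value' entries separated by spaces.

[3,6)=6 [6,9)=8 [9,12)=5 [12,15)=5 [15,18)=3 [18,21)=5

i=0 t=3 v=4: → [3,6); WM=−∞
i=1 t=4 v=2: → [3,6); WM=1
i=2 t=5 v=6: → [3,6); WM=1
i=3 t=9 v=4: → [9,12); WM=6; [3,6) fires=6
i=4 t=7 v=8: → [6,9); WM=6
i=5 t=11 v=2: → [9,12); WM=8
i=6 t=11 v=5: → [9,12); WM=8
i=7 t=6 v=4: → [6,9); WM=8
i=8 t=12 v=5: → [12,15); WM=8
i=9 t=9 v=2: → [9,12); WM=9; [6,9) fires=8
i=10 t=13 v=4: → [12,15); WM=9
i=11 t=14 v=1: → [12,15); WM=11
i=12 t=17 v=3: → [15,18); WM=11
i=13 t=15 v=1: → [15,18); WM=14; [9,12) fires=5
i=14 t=13 v=3: → [12,15); WM=14
i=15 t=18 v=5: → [18,21); WM=15; [12,15) fires=5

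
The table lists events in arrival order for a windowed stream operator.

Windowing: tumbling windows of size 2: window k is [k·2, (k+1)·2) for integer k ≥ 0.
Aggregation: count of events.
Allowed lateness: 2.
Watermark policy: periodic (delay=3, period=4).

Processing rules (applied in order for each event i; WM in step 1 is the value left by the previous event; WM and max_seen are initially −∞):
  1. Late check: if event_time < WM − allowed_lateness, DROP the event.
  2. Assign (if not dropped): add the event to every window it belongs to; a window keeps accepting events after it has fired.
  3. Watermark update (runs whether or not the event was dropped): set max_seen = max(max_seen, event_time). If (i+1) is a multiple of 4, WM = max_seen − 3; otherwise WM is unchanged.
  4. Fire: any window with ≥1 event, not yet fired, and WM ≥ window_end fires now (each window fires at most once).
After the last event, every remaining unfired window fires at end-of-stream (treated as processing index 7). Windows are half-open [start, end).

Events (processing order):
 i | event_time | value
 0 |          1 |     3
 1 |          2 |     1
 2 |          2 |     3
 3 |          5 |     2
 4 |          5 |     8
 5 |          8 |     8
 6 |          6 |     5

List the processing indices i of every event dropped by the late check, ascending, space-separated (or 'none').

i=0 t=1 v=3: → [0,2); WM=−∞
i=1 t=2 v=1: → [2,4); WM=−∞
i=2 t=2 v=3: → [2,4); WM=−∞
i=3 t=5 v=2: → [4,6); WM=2; [0,2) fires=1
i=4 t=5 v=8: → [4,6); WM=2
i=5 t=8 v=8: → [8,10); WM=2
i=6 t=6 v=5: → [6,8); WM=2

none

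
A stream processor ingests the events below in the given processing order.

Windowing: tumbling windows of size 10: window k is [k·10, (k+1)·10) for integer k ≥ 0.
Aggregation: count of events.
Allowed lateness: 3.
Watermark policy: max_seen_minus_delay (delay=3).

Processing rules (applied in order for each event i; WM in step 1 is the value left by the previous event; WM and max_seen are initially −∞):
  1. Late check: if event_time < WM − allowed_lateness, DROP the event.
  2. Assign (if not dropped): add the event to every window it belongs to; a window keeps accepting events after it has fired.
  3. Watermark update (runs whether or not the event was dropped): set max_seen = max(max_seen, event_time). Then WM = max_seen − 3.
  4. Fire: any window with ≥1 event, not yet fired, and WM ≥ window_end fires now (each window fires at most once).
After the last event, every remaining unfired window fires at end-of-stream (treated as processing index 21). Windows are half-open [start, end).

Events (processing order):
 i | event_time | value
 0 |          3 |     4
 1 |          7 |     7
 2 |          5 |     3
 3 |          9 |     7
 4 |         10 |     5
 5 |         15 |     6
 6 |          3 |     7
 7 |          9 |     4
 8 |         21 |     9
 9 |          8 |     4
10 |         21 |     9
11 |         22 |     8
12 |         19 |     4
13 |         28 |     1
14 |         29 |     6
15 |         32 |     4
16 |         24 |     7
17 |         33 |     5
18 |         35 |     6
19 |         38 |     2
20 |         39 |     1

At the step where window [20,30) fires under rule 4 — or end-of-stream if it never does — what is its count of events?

5

i=0 t=3 v=4: → [0,10); WM=0
i=1 t=7 v=7: → [0,10); WM=4
i=2 t=5 v=3: → [0,10); WM=4
i=3 t=9 v=7: → [0,10); WM=6
i=4 t=10 v=5: → [10,20); WM=7
i=5 t=15 v=6: → [10,20); WM=12; [0,10) fires=4
i=6 t=3 v=7: DROP (t<12-3); WM=12
i=7 t=9 v=4: → [0,10); WM=12
i=8 t=21 v=9: → [20,30); WM=18
i=9 t=8 v=4: DROP (t<18-3); WM=18
i=10 t=21 v=9: → [20,30); WM=18
i=11 t=22 v=8: → [20,30); WM=19
i=12 t=19 v=4: → [10,20); WM=19
i=13 t=28 v=1: → [20,30); WM=25; [10,20) fires=3
i=14 t=29 v=6: → [20,30); WM=26
i=15 t=32 v=4: → [30,40); WM=29
i=16 t=24 v=7: DROP (t<29-3); WM=29
i=17 t=33 v=5: → [30,40); WM=30; [20,30) fires=5
i=18 t=35 v=6: → [30,40); WM=32
i=19 t=38 v=2: → [30,40); WM=35
i=20 t=39 v=1: → [30,40); WM=36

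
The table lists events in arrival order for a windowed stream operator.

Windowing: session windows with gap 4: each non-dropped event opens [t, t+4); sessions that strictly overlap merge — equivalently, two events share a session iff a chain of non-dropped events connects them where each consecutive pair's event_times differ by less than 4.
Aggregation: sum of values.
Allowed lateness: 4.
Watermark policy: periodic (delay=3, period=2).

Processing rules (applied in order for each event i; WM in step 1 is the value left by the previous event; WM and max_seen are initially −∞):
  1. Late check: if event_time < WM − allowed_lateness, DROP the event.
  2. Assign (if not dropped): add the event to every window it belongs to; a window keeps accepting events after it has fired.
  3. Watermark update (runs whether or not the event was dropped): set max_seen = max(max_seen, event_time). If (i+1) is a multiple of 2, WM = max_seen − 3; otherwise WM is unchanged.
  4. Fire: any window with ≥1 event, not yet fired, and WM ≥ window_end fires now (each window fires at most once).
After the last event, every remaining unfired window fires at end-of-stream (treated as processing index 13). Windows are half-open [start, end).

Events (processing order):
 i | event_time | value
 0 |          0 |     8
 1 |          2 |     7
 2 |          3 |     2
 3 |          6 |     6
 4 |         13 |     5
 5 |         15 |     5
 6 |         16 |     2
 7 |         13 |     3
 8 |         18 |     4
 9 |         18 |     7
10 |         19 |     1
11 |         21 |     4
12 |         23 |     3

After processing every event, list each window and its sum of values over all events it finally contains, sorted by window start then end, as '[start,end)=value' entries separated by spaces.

[0,10)=23 [13,27)=34

i=0 t=0 v=8: → [0,4); WM=−∞
i=1 t=2 v=7: → [0,6); WM=-1
i=2 t=3 v=2: → [0,7); WM=-1
i=3 t=6 v=6: → [0,10); WM=3
i=4 t=13 v=5: → [13,17); WM=3
i=5 t=15 v=5: → [13,19); WM=12
i=6 t=16 v=2: → [13,20); WM=12
i=7 t=13 v=3: → [13,20); WM=13
i=8 t=18 v=4: → [13,22); WM=13
i=9 t=18 v=7: → [13,22); WM=15
i=10 t=19 v=1: → [13,23); WM=15
i=11 t=21 v=4: → [13,25); WM=18
i=12 t=23 v=3: → [13,27); WM=18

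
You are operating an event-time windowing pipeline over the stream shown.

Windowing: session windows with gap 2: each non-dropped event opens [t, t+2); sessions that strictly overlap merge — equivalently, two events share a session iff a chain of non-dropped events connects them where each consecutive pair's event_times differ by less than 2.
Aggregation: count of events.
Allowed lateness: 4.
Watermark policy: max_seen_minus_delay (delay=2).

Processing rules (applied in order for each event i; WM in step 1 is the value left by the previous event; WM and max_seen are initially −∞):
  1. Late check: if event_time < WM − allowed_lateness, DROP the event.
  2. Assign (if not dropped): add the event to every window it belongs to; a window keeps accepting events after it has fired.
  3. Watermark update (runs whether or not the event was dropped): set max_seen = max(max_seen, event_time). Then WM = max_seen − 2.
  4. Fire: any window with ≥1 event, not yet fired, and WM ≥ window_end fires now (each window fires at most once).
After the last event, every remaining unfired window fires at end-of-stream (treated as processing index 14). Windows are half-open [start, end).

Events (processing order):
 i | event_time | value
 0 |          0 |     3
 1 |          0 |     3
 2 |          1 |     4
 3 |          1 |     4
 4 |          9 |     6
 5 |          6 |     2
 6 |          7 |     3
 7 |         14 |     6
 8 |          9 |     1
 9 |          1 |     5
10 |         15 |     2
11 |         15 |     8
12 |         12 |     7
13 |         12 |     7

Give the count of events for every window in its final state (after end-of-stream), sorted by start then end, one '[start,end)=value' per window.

[0,3)=4 [6,9)=2 [9,11)=2 [12,14)=2 [14,17)=3

i=0 t=0 v=3: → [0,2); WM=-2
i=1 t=0 v=3: → [0,2); WM=-2
i=2 t=1 v=4: → [0,3); WM=-1
i=3 t=1 v=4: → [0,3); WM=-1
i=4 t=9 v=6: → [9,11); WM=7
i=5 t=6 v=2: → [6,8); WM=7
i=6 t=7 v=3: → [6,9); WM=7
i=7 t=14 v=6: → [14,16); WM=12
i=8 t=9 v=1: → [9,11); WM=12
i=9 t=1 v=5: DROP (t<12-4); WM=12
i=10 t=15 v=2: → [14,17); WM=13
i=11 t=15 v=8: → [14,17); WM=13
i=12 t=12 v=7: → [12,14); WM=13
i=13 t=12 v=7: → [12,14); WM=13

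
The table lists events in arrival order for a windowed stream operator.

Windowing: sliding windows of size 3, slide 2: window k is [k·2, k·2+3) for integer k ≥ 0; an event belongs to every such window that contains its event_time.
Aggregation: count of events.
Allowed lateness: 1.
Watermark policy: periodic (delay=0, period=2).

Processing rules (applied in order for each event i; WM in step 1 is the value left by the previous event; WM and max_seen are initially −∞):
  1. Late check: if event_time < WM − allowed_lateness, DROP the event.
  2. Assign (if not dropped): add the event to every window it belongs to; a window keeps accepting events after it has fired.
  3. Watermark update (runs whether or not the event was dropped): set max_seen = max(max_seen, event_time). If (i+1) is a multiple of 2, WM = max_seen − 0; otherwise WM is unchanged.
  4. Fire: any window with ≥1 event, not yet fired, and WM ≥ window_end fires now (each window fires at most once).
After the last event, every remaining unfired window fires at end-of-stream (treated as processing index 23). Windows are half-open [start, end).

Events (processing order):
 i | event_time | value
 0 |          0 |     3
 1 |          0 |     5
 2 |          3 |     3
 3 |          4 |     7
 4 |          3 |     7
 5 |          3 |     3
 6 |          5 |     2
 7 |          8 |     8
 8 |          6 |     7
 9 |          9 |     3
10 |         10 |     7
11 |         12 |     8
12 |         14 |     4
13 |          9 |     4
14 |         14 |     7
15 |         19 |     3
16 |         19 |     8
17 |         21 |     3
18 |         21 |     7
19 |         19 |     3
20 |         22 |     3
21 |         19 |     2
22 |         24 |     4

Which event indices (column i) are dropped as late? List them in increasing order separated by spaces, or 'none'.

i=0 t=0 v=3: → [0,3); WM=−∞
i=1 t=0 v=5: → [0,3); WM=0
i=2 t=3 v=3: → [2,5); WM=0
i=3 t=4 v=7: → [4,7),[2,5); WM=4; [0,3) fires=2
i=4 t=3 v=7: → [2,5); WM=4
i=5 t=3 v=3: → [2,5); WM=4
i=6 t=5 v=2: → [4,7); WM=4
i=7 t=8 v=8: → [8,11),[6,9); WM=8; [2,5) fires=4 [4,7) fires=2
i=8 t=6 v=7: DROP (t<8-1); WM=8
i=9 t=9 v=3: → [8,11); WM=9; [6,9) fires=1
i=10 t=10 v=7: → [10,13),[8,11); WM=9
i=11 t=12 v=8: → [12,15),[10,13); WM=12; [8,11) fires=3
i=12 t=14 v=4: → [14,17),[12,15); WM=12
i=13 t=9 v=4: DROP (t<12-1); WM=14; [10,13) fires=2
i=14 t=14 v=7: → [14,17),[12,15); WM=14
i=15 t=19 v=3: → [18,21); WM=19; [12,15) fires=3 [14,17) fires=2
i=16 t=19 v=8: → [18,21); WM=19
i=17 t=21 v=3: → [20,23); WM=21; [18,21) fires=2
i=18 t=21 v=7: → [20,23); WM=21
i=19 t=19 v=3: DROP (t<21-1); WM=21
i=20 t=22 v=3: → [22,25),[20,23); WM=21
i=21 t=19 v=2: DROP (t<21-1); WM=22
i=22 t=24 v=4: → [24,27),[22,25); WM=22

8 13 19 21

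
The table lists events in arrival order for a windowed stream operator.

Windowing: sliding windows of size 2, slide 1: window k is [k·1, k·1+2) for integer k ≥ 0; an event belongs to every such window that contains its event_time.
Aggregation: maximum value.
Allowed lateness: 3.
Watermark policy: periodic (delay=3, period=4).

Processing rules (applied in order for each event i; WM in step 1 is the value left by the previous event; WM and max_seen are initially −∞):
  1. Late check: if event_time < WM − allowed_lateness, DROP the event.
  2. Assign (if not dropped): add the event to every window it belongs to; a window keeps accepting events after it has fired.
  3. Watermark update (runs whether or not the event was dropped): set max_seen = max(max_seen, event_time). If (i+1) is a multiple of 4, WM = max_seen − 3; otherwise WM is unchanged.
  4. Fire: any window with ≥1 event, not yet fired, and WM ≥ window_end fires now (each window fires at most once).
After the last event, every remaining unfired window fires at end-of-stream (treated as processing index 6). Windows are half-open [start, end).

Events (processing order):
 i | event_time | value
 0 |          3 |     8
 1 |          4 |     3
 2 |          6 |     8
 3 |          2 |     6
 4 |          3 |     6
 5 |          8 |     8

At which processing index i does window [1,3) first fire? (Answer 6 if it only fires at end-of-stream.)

i=0 t=3 v=8: → [3,5),[2,4); WM=−∞
i=1 t=4 v=3: → [4,6),[3,5); WM=−∞
i=2 t=6 v=8: → [6,8),[5,7); WM=−∞
i=3 t=2 v=6: → [2,4),[1,3); WM=3; [1,3) fires=6
i=4 t=3 v=6: → [3,5),[2,4); WM=3
i=5 t=8 v=8: → [8,10),[7,9); WM=3

3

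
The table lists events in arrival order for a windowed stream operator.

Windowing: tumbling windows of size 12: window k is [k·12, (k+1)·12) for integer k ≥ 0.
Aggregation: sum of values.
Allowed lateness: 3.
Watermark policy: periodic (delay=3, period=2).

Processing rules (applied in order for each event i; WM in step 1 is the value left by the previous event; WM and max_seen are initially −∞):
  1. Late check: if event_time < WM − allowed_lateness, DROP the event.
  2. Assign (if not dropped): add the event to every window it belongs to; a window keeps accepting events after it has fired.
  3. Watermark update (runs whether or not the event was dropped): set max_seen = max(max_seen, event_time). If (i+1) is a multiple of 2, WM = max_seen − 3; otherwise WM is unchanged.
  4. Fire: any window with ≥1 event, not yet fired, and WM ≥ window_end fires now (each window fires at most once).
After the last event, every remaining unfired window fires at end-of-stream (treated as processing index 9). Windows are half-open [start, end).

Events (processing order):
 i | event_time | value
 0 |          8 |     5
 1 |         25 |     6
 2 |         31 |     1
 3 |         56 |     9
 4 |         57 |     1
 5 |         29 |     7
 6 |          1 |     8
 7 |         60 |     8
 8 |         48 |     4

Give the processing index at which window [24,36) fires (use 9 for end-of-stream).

3

i=0 t=8 v=5: → [0,12); WM=−∞
i=1 t=25 v=6: → [24,36); WM=22; [0,12) fires=5
i=2 t=31 v=1: → [24,36); WM=22
i=3 t=56 v=9: → [48,60); WM=53; [24,36) fires=7
i=4 t=57 v=1: → [48,60); WM=53
i=5 t=29 v=7: DROP (t<53-3); WM=54
i=6 t=1 v=8: DROP (t<54-3); WM=54
i=7 t=60 v=8: → [60,72); WM=57
i=8 t=48 v=4: DROP (t<57-3); WM=57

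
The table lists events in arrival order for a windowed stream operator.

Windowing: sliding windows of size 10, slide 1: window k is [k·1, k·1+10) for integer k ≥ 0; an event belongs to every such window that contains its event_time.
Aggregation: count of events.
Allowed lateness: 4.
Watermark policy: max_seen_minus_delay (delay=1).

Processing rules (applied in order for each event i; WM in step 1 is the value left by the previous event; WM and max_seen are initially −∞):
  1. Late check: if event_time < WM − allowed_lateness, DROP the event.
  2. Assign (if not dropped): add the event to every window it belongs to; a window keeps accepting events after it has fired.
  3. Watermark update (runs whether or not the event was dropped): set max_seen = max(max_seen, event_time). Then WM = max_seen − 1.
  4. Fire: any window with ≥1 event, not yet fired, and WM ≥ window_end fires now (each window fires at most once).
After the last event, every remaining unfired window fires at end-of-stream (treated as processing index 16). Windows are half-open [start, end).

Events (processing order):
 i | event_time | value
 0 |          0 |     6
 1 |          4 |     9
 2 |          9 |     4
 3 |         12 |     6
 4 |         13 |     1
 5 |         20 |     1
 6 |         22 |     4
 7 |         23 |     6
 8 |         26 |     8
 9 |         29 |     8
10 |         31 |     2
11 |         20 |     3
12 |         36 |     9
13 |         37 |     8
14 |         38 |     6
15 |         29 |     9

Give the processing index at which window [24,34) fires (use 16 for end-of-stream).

i=0 t=0 v=6: → [0,10); WM=-1
i=1 t=4 v=9: → [4,14),[3,13),[2,12),[1,11),[0,10); WM=3
i=2 t=9 v=4: → [9,19),[8,18),[7,17),[6,16),[5,15),[4,14),[3,13),[2,12),[1,11),[0,10); WM=8
i=3 t=12 v=6: → [12,22),[11,21),[10,20),[9,19),[8,18),[7,17),[6,16),[5,15),[4,14),[3,13); WM=11; [0,10) fires=3 [1,11) fires=2
i=4 t=13 v=1: → [13,23),[12,22),[11,21),[10,20),[9,19),[8,18),[7,17),[6,16),[5,15),[4,14); WM=12; [2,12) fires=2
i=5 t=20 v=1: → [20,30),[19,29),[18,28),[17,27),[16,26),[15,25),[14,24),[13,23),[12,22),[11,21); WM=19; [3,13) fires=3 [4,14) fires=4 [5,15) fires=3 [6,16) fires=3 [7,17) fires=3 [8,18) fires=3 [9,19) fires=3
i=6 t=22 v=4: → [22,32),[21,31),[20,30),[19,29),[18,28),[17,27),[16,26),[15,25),[14,24),[13,23); WM=21; [10,20) fires=2 [11,21) fires=3
i=7 t=23 v=6: → [23,33),[22,32),[21,31),[20,30),[19,29),[18,28),[17,27),[16,26),[15,25),[14,24); WM=22; [12,22) fires=3
i=8 t=26 v=8: → [26,36),[25,35),[24,34),[23,33),[22,32),[21,31),[20,30),[19,29),[18,28),[17,27); WM=25; [13,23) fires=3 [14,24) fires=3 [15,25) fires=3
i=9 t=29 v=8: → [29,39),[28,38),[27,37),[26,36),[25,35),[24,34),[23,33),[22,32),[21,31),[20,30); WM=28; [16,26) fires=3 [17,27) fires=4 [18,28) fires=4
i=10 t=31 v=2: → [31,41),[30,40),[29,39),[28,38),[27,37),[26,36),[25,35),[24,34),[23,33),[22,32); WM=30; [19,29) fires=4 [20,30) fires=5
i=11 t=20 v=3: DROP (t<30-4); WM=30
i=12 t=36 v=9: → [36,46),[35,45),[34,44),[33,43),[32,42),[31,41),[30,40),[29,39),[28,38),[27,37); WM=35; [21,31) fires=4 [22,32) fires=5 [23,33) fires=4 [24,34) fires=3 [25,35) fires=3
i=13 t=37 v=8: → [37,47),[36,46),[35,45),[34,44),[33,43),[32,42),[31,41),[30,40),[29,39),[28,38); WM=36; [26,36) fires=3
i=14 t=38 v=6: → [38,48),[37,47),[36,46),[35,45),[34,44),[33,43),[32,42),[31,41),[30,40),[29,39); WM=37; [27,37) fires=3
i=15 t=29 v=9: DROP (t<37-4); WM=37

12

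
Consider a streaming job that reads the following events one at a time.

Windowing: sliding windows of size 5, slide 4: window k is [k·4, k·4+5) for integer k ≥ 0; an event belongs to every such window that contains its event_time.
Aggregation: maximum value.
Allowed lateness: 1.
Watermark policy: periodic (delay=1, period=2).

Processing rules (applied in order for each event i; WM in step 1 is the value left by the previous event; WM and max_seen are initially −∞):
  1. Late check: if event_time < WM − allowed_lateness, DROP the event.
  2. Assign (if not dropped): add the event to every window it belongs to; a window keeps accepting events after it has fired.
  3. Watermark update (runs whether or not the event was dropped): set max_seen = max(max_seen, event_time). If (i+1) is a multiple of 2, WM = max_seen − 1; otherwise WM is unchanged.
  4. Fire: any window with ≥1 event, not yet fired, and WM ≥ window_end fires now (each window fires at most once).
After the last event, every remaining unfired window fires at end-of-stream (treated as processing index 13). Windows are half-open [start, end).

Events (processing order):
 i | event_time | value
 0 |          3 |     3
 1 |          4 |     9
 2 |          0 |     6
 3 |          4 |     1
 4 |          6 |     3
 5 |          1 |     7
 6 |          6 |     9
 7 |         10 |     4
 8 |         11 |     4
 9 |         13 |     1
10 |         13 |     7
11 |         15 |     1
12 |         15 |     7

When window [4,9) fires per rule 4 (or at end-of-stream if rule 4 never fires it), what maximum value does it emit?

i=0 t=3 v=3: → [0,5); WM=−∞
i=1 t=4 v=9: → [4,9),[0,5); WM=3
i=2 t=0 v=6: DROP (t<3-1); WM=3
i=3 t=4 v=1: → [4,9),[0,5); WM=3
i=4 t=6 v=3: → [4,9); WM=3
i=5 t=1 v=7: DROP (t<3-1); WM=5; [0,5) fires=9
i=6 t=6 v=9: → [4,9); WM=5
i=7 t=10 v=4: → [8,13); WM=9; [4,9) fires=9
i=8 t=11 v=4: → [8,13); WM=9
i=9 t=13 v=1: → [12,17); WM=12
i=10 t=13 v=7: → [12,17); WM=12
i=11 t=15 v=1: → [12,17); WM=14; [8,13) fires=4
i=12 t=15 v=7: → [12,17); WM=14

9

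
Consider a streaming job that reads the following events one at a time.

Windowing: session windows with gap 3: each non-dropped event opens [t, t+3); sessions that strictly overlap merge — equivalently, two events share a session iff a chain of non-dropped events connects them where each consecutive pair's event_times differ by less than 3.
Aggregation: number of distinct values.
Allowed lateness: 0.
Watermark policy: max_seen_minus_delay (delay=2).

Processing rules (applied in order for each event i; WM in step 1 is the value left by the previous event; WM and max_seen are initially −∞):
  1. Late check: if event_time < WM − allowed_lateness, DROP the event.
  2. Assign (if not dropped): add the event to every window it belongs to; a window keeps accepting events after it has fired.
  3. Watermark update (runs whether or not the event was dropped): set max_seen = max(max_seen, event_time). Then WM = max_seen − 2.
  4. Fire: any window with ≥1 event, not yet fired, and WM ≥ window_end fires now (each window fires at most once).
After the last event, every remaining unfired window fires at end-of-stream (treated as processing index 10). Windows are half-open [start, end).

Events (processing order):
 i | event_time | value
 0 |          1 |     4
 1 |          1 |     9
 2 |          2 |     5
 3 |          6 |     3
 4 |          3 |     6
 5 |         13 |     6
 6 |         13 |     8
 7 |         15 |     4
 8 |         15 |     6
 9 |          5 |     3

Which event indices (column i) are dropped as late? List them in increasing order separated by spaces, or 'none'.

4 9

i=0 t=1 v=4: → [1,4); WM=-1
i=1 t=1 v=9: → [1,4); WM=-1
i=2 t=2 v=5: → [1,5); WM=0
i=3 t=6 v=3: → [6,9); WM=4
i=4 t=3 v=6: DROP (t<4-0); WM=4
i=5 t=13 v=6: → [13,16); WM=11
i=6 t=13 v=8: → [13,16); WM=11
i=7 t=15 v=4: → [13,18); WM=13
i=8 t=15 v=6: → [13,18); WM=13
i=9 t=5 v=3: DROP (t<13-0); WM=13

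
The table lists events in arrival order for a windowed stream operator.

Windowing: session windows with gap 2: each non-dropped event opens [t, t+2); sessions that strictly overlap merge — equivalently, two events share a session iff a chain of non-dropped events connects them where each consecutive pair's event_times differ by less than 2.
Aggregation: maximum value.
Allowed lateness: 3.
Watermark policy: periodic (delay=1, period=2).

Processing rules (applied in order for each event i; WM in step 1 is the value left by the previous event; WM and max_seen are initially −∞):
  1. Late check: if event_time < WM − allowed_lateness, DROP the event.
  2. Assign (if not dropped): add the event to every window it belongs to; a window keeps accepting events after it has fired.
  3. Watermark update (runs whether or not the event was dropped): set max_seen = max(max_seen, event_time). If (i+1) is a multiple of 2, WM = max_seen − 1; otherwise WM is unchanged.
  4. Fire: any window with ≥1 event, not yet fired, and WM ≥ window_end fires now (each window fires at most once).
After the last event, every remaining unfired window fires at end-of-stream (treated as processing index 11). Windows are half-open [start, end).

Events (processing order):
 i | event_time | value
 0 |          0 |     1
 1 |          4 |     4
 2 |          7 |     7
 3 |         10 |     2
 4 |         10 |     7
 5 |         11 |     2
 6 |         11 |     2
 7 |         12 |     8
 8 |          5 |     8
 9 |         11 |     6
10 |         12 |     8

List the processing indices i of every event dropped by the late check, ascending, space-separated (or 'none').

8

i=0 t=0 v=1: → [0,2); WM=−∞
i=1 t=4 v=4: → [4,6); WM=3
i=2 t=7 v=7: → [7,9); WM=3
i=3 t=10 v=2: → [10,12); WM=9
i=4 t=10 v=7: → [10,12); WM=9
i=5 t=11 v=2: → [10,13); WM=10
i=6 t=11 v=2: → [10,13); WM=10
i=7 t=12 v=8: → [10,14); WM=11
i=8 t=5 v=8: DROP (t<11-3); WM=11
i=9 t=11 v=6: → [10,14); WM=11
i=10 t=12 v=8: → [10,14); WM=11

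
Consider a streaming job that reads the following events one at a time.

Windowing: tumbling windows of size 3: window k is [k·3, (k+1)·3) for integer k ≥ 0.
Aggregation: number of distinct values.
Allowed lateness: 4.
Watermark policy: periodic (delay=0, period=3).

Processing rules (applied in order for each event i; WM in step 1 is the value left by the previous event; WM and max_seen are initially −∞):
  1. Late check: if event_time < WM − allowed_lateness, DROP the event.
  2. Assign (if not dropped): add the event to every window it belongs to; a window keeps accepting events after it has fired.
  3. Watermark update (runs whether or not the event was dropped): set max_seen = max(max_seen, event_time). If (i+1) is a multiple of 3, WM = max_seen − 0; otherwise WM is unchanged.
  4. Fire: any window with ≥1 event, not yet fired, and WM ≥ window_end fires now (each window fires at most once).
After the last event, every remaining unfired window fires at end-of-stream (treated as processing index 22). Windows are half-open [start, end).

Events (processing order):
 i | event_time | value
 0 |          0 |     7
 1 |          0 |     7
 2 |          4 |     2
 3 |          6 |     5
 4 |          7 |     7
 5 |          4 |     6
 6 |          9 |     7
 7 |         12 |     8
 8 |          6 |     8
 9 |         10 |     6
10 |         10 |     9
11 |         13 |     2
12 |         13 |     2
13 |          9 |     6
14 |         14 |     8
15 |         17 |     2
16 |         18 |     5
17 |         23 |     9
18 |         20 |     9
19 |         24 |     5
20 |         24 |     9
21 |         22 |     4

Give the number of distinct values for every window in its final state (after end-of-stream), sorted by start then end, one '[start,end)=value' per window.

[0,3)=1 [3,6)=2 [6,9)=3 [9,12)=3 [12,15)=2 [15,18)=1 [18,21)=2 [21,24)=2 [24,27)=2

i=0 t=0 v=7: → [0,3); WM=−∞
i=1 t=0 v=7: → [0,3); WM=−∞
i=2 t=4 v=2: → [3,6); WM=4; [0,3) fires=1
i=3 t=6 v=5: → [6,9); WM=4
i=4 t=7 v=7: → [6,9); WM=4
i=5 t=4 v=6: → [3,6); WM=7; [3,6) fires=2
i=6 t=9 v=7: → [9,12); WM=7
i=7 t=12 v=8: → [12,15); WM=7
i=8 t=6 v=8: → [6,9); WM=12; [6,9) fires=3 [9,12) fires=1
i=9 t=10 v=6: → [9,12); WM=12
i=10 t=10 v=9: → [9,12); WM=12
i=11 t=13 v=2: → [12,15); WM=13
i=12 t=13 v=2: → [12,15); WM=13
i=13 t=9 v=6: → [9,12); WM=13
i=14 t=14 v=8: → [12,15); WM=14
i=15 t=17 v=2: → [15,18); WM=14
i=16 t=18 v=5: → [18,21); WM=14
i=17 t=23 v=9: → [21,24); WM=23; [12,15) fires=2 [15,18) fires=1 [18,21) fires=1
i=18 t=20 v=9: → [18,21); WM=23
i=19 t=24 v=5: → [24,27); WM=23
i=20 t=24 v=9: → [24,27); WM=24; [21,24) fires=1
i=21 t=22 v=4: → [21,24); WM=24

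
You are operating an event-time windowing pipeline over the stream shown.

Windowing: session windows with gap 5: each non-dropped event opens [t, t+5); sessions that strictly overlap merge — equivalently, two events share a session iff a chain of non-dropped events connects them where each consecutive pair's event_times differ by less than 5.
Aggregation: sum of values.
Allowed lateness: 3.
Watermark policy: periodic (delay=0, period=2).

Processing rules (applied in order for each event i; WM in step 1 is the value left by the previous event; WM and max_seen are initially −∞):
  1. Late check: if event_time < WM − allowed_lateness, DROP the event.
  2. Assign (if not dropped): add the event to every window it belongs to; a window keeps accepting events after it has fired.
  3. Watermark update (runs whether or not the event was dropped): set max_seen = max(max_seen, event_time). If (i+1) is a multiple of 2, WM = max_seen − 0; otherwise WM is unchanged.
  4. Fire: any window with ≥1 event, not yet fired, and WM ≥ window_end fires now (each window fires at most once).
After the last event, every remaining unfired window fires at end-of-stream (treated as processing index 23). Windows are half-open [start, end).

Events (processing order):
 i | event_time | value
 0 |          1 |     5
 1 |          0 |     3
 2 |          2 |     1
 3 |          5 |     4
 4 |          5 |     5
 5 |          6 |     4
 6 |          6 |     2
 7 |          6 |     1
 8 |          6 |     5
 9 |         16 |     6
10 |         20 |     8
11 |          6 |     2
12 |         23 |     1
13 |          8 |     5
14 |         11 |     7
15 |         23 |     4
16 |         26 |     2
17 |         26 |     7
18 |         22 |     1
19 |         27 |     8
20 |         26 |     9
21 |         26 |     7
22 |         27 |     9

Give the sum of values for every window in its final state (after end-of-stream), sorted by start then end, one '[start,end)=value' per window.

i=0 t=1 v=5: → [1,6); WM=−∞
i=1 t=0 v=3: → [0,6); WM=1
i=2 t=2 v=1: → [0,7); WM=1
i=3 t=5 v=4: → [0,10); WM=5
i=4 t=5 v=5: → [0,10); WM=5
i=5 t=6 v=4: → [0,11); WM=6
i=6 t=6 v=2: → [0,11); WM=6
i=7 t=6 v=1: → [0,11); WM=6
i=8 t=6 v=5: → [0,11); WM=6
i=9 t=16 v=6: → [16,21); WM=16
i=10 t=20 v=8: → [16,25); WM=16
i=11 t=6 v=2: DROP (t<16-3); WM=20
i=12 t=23 v=1: → [16,28); WM=20
i=13 t=8 v=5: DROP (t<20-3); WM=23
i=14 t=11 v=7: DROP (t<23-3); WM=23
i=15 t=23 v=4: → [16,28); WM=23
i=16 t=26 v=2: → [16,31); WM=23
i=17 t=26 v=7: → [16,31); WM=26
i=18 t=22 v=1: DROP (t<26-3); WM=26
i=19 t=27 v=8: → [16,32); WM=27
i=20 t=26 v=9: → [16,32); WM=27
i=21 t=26 v=7: → [16,32); WM=27
i=22 t=27 v=9: → [16,32); WM=27

[0,11)=30 [16,32)=61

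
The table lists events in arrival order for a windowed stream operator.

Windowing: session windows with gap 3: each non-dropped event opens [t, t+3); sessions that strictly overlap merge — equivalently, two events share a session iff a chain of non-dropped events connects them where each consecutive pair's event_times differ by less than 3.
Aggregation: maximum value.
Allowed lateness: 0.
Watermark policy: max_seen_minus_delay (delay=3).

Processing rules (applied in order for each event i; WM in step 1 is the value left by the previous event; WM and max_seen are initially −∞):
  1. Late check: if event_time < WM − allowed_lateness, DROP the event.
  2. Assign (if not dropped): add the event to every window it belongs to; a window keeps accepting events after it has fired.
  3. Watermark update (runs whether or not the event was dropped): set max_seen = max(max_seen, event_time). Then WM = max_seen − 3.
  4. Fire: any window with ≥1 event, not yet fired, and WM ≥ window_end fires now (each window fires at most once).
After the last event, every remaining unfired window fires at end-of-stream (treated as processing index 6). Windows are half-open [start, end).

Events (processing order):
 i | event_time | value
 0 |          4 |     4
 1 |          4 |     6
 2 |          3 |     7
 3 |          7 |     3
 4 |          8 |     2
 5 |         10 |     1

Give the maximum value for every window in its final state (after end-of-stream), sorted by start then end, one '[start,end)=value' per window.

i=0 t=4 v=4: → [4,7); WM=1
i=1 t=4 v=6: → [4,7); WM=1
i=2 t=3 v=7: → [3,7); WM=1
i=3 t=7 v=3: → [7,10); WM=4
i=4 t=8 v=2: → [7,11); WM=5
i=5 t=10 v=1: → [7,13); WM=7

[3,7)=7 [7,13)=3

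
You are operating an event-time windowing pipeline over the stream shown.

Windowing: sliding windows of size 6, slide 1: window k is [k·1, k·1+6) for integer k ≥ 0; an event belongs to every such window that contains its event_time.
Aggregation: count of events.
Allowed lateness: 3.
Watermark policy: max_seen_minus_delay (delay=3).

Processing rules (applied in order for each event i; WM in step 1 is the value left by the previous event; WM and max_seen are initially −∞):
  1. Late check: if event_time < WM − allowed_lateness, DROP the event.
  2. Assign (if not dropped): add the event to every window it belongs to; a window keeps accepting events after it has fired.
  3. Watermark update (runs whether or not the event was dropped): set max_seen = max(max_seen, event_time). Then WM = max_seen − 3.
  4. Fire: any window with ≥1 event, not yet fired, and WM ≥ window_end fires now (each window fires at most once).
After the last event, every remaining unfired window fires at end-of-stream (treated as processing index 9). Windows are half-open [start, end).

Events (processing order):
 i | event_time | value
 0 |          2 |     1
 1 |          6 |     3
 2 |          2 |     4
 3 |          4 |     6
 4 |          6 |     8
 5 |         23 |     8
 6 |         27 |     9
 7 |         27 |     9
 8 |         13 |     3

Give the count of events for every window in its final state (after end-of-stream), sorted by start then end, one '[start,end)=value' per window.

[0,6)=3 [1,7)=5 [2,8)=5 [3,9)=3 [4,10)=3 [5,11)=2 [6,12)=2 [18,24)=1 [19,25)=1 [20,26)=1 [21,27)=1 [22,28)=3 [23,29)=3 [24,30)=2 [25,31)=2 [26,32)=2 [27,33)=2

i=0 t=2 v=1: → [2,8),[1,7),[0,6); WM=-1
i=1 t=6 v=3: → [6,12),[5,11),[4,10),[3,9),[2,8),[1,7); WM=3
i=2 t=2 v=4: → [2,8),[1,7),[0,6); WM=3
i=3 t=4 v=6: → [4,10),[3,9),[2,8),[1,7),[0,6); WM=3
i=4 t=6 v=8: → [6,12),[5,11),[4,10),[3,9),[2,8),[1,7); WM=3
i=5 t=23 v=8: → [23,29),[22,28),[21,27),[20,26),[19,25),[18,24); WM=20; [0,6) fires=3 [1,7) fires=5 [2,8) fires=5 [3,9) fires=3 [4,10) fires=3 [5,11) fires=2 [6,12) fires=2
i=6 t=27 v=9: → [27,33),[26,32),[25,31),[24,30),[23,29),[22,28); WM=24; [18,24) fires=1
i=7 t=27 v=9: → [27,33),[26,32),[25,31),[24,30),[23,29),[22,28); WM=24
i=8 t=13 v=3: DROP (t<24-3); WM=24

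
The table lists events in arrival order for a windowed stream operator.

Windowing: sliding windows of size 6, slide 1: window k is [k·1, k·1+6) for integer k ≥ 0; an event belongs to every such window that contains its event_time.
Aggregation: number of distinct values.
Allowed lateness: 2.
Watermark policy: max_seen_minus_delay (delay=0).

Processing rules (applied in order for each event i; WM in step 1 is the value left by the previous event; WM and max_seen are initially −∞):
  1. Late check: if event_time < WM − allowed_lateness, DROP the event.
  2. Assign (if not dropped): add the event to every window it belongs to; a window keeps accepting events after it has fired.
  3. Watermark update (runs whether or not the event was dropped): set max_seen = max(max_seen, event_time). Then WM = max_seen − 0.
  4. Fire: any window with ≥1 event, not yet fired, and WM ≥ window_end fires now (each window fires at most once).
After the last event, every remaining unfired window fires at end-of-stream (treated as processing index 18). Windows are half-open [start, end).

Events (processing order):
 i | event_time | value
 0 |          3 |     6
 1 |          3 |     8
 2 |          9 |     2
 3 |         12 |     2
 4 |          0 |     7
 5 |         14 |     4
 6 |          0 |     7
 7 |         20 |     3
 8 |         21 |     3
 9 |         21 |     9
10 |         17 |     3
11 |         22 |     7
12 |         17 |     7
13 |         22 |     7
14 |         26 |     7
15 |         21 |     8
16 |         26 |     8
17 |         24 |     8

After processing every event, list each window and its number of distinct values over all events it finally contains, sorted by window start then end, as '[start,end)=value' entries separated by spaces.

[0,6)=2 [1,7)=2 [2,8)=2 [3,9)=2 [4,10)=1 [5,11)=1 [6,12)=1 [7,13)=1 [8,14)=1 [9,15)=2 [10,16)=2 [11,17)=2 [12,18)=2 [13,19)=1 [14,20)=1 [15,21)=1 [16,22)=2 [17,23)=3 [18,24)=3 [19,25)=4 [20,26)=4 [21,27)=4 [22,28)=2 [23,29)=2 [24,30)=2 [25,31)=2 [26,32)=2

i=0 t=3 v=6: → [3,9),[2,8),[1,7),[0,6); WM=3
i=1 t=3 v=8: → [3,9),[2,8),[1,7),[0,6); WM=3
i=2 t=9 v=2: → [9,15),[8,14),[7,13),[6,12),[5,11),[4,10); WM=9; [0,6) fires=2 [1,7) fires=2 [2,8) fires=2 [3,9) fires=2
i=3 t=12 v=2: → [12,18),[11,17),[10,16),[9,15),[8,14),[7,13); WM=12; [4,10) fires=1 [5,11) fires=1 [6,12) fires=1
i=4 t=0 v=7: DROP (t<12-2); WM=12
i=5 t=14 v=4: → [14,20),[13,19),[12,18),[11,17),[10,16),[9,15); WM=14; [7,13) fires=1 [8,14) fires=1
i=6 t=0 v=7: DROP (t<14-2); WM=14
i=7 t=20 v=3: → [20,26),[19,25),[18,24),[17,23),[16,22),[15,21); WM=20; [9,15) fires=2 [10,16) fires=2 [11,17) fires=2 [12,18) fires=2 [13,19) fires=1 [14,20) fires=1
i=8 t=21 v=3: → [21,27),[20,26),[19,25),[18,24),[17,23),[16,22); WM=21; [15,21) fires=1
i=9 t=21 v=9: → [21,27),[20,26),[19,25),[18,24),[17,23),[16,22); WM=21
i=10 t=17 v=3: DROP (t<21-2); WM=21
i=11 t=22 v=7: → [22,28),[21,27),[20,26),[19,25),[18,24),[17,23); WM=22; [16,22) fires=2
i=12 t=17 v=7: DROP (t<22-2); WM=22
i=13 t=22 v=7: → [22,28),[21,27),[20,26),[19,25),[18,24),[17,23); WM=22
i=14 t=26 v=7: → [26,32),[25,31),[24,30),[23,29),[22,28),[21,27); WM=26; [17,23) fires=3 [18,24) fires=3 [19,25) fires=3 [20,26) fires=3
i=15 t=21 v=8: DROP (t<26-2); WM=26
i=16 t=26 v=8: → [26,32),[25,31),[24,30),[23,29),[22,28),[21,27); WM=26
i=17 t=24 v=8: → [24,30),[23,29),[22,28),[21,27),[20,26),[19,25); WM=26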